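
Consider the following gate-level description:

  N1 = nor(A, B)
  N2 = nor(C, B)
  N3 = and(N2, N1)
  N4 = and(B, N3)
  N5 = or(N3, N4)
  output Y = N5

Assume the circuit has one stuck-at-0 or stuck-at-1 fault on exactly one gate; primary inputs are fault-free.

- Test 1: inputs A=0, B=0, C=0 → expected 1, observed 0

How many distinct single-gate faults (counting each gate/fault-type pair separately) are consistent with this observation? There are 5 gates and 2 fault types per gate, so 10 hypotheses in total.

4

Fault-free: N1=1, N2=1, N3=1, N4=0, N5=1 → 1. Observed 0.
  N1 stuck-at-0: output 0 ✓
  N1 stuck-at-1: output 1 ✗
  N2 stuck-at-0: output 0 ✓
  N2 stuck-at-1: output 1 ✗
  N3 stuck-at-0: output 0 ✓
  N3 stuck-at-1: output 1 ✗
  N4 stuck-at-0: output 1 ✗
  N4 stuck-at-1: output 1 ✗
  N5 stuck-at-0: output 0 ✓
  N5 stuck-at-1: output 1 ✗
Consistent faults: {N1 stuck-at-0, N2 stuck-at-0, N3 stuck-at-0, N5 stuck-at-0} — 4 in all.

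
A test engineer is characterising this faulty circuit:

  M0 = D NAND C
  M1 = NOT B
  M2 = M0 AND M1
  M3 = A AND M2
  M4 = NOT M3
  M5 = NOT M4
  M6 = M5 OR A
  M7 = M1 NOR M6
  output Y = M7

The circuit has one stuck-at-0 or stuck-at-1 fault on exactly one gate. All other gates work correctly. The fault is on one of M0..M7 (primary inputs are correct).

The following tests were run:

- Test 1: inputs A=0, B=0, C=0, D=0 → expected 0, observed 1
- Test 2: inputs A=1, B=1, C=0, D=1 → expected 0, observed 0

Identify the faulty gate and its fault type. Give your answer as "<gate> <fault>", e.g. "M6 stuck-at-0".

Fault-free values for test 1 (A=0, B=0, C=0, D=0): M0=1, M1=1, M2=1, M3=0, M4=1, M5=0, M6=0, M7=0, giving Y=0. Observed 1.
Test 1: faults giving observed 1 are {M1 stuck-at-0, M7 stuck-at-1}.
Test 2 (A=1, B=1, C=0, D=1): fault-free M0=1, M1=0, M2=0, M3=0, M4=1, M5=0, M6=1, M7=0 → 0; observed 0. Eliminates M7 stuck-at-1.
Only M1 stuck-at-0 is consistent with every test.

M1 stuck-at-0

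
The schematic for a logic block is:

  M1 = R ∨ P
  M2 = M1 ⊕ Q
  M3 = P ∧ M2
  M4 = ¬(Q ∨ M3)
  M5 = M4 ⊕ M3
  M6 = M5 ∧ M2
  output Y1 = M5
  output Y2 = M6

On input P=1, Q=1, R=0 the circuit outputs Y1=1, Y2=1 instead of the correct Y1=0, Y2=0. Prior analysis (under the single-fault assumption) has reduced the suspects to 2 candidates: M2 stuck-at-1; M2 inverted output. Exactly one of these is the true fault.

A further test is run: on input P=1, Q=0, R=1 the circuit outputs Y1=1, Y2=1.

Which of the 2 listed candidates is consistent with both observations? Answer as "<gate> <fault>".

M2 stuck-at-1

Evaluate each candidate on input P=1, Q=0, R=1:
  M2 stuck-at-1: M1=1, M2=1 [stuck-at-1], M3=1, M4=0, M5=1, M6=1 → Y1=1, Y2=1 — matches
  M2 inverted output: M1=1, M2=0 [inverted output], M3=0, M4=1, M5=1, M6=0 → Y1=1, Y2=0 — eliminated
Only M2 stuck-at-1 reproduces the observed Y1=1, Y2=1.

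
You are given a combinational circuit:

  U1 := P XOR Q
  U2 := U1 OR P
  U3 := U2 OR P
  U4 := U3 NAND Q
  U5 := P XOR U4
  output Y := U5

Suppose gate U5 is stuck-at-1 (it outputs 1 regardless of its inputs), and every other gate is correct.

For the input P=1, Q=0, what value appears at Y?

Propagate with U5 forced: U1=1, U2=1, U3=1, U4=1, U5=1 [stuck-at-1].
So Y = 1. (Without the fault it would be 0.)

1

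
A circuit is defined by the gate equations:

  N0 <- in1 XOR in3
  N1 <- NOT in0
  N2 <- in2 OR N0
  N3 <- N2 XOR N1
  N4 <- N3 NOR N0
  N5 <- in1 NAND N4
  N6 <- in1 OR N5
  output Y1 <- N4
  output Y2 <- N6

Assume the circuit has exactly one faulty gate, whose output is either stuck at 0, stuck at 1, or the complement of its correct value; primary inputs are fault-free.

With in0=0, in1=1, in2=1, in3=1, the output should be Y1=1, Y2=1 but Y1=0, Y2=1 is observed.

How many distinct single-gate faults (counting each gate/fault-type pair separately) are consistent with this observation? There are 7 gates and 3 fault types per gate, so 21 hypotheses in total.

10

Fault-free: N0=0, N1=1, N2=1, N3=0, N4=1, N5=0, N6=1 → Y1=1, Y2=1. Observed Y1=0, Y2=1.
  N0: stuck-at-1, inverted output ✓; others ✗
  N1: stuck-at-0, inverted output ✓; others ✗
  N2: stuck-at-0, inverted output ✓; others ✗
  N3: stuck-at-1, inverted output ✓; others ✗
  N4: stuck-at-0, inverted output ✓; others ✗
  N5: none of the 3 fault types match ✗
  N6: none of the 3 fault types match ✗
Consistent faults: {N0 stuck-at-1, N0 inverted output, N1 stuck-at-0, N1 inverted output, N2 stuck-at-0, N2 inverted output, N3 stuck-at-1, N3 inverted output, N4 stuck-at-0, N4 inverted output} — 10 in all.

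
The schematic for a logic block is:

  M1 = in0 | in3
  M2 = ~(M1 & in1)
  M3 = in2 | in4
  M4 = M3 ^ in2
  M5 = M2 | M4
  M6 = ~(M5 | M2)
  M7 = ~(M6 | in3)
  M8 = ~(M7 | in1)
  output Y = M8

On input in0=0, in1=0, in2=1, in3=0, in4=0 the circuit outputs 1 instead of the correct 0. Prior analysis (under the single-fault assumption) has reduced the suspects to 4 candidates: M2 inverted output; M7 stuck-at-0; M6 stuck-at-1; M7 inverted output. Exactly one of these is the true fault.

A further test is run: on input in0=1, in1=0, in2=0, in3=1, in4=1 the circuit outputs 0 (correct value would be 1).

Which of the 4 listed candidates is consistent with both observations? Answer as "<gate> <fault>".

M7 inverted output

Evaluate each candidate on input in0=1, in1=0, in2=0, in3=1, in4=1:
  M2 inverted output: M1=1, M2=0 [inverted output], M3=1, M4=1, M5=1, M6=0, M7=0, M8=1 → 1 — eliminated
  M7 stuck-at-0: M1=1, M2=1, M3=1, M4=1, M5=1, M6=0, M7=0 [stuck-at-0], M8=1 → 1 — eliminated
  M6 stuck-at-1: M1=1, M2=1, M3=1, M4=1, M5=1, M6=1 [stuck-at-1], M7=0, M8=1 → 1 — eliminated
  M7 inverted output: M1=1, M2=1, M3=1, M4=1, M5=1, M6=0, M7=1 [inverted output], M8=0 → 0 — matches
Only M7 inverted output reproduces the observed 0.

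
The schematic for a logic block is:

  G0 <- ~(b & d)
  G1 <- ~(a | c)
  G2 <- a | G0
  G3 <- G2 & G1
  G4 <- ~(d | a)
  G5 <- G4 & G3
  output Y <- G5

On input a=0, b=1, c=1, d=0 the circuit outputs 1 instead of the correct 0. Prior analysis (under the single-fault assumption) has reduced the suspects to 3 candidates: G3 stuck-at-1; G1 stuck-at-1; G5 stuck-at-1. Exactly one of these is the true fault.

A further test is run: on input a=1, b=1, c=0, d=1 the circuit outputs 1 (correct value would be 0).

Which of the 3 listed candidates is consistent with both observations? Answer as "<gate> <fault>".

Evaluate each candidate on input a=1, b=1, c=0, d=1:
  G3 stuck-at-1: G0=0, G1=0, G2=1, G3=1 [stuck-at-1], G4=0, G5=0 → 0 — eliminated
  G1 stuck-at-1: G0=0, G1=1 [stuck-at-1], G2=1, G3=1, G4=0, G5=0 → 0 — eliminated
  G5 stuck-at-1: G0=0, G1=0, G2=1, G3=0, G4=0, G5=1 [stuck-at-1] → 1 — matches
Only G5 stuck-at-1 reproduces the observed 1.

G5 stuck-at-1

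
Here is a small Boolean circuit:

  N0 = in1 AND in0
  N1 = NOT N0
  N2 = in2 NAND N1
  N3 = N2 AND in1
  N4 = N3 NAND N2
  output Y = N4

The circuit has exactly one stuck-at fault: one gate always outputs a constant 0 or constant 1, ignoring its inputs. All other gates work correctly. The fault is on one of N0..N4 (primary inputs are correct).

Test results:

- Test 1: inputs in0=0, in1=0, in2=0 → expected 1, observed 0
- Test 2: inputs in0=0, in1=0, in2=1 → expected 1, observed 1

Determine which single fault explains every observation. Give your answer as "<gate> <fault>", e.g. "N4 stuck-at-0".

N3 stuck-at-1

Fault-free values for test 1 (in0=0, in1=0, in2=0): N0=0, N1=1, N2=1, N3=0, N4=1, giving Y=1. Observed 0.
Test 1: faults giving observed 0 are {N3 stuck-at-1, N4 stuck-at-0}.
Test 2 (in0=0, in1=0, in2=1): fault-free N0=0, N1=1, N2=0, N3=0, N4=1 → 1; observed 1. Eliminates N4 stuck-at-0.
Only N3 stuck-at-1 is consistent with every test.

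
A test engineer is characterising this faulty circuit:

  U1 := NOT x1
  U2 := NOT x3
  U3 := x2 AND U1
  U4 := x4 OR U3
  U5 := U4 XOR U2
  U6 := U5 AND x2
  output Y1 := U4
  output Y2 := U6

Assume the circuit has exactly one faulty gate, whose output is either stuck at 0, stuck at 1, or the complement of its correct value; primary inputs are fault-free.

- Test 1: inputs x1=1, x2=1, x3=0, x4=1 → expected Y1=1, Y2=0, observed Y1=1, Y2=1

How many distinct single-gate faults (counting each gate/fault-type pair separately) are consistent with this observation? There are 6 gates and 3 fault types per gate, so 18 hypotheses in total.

6

Fault-free: U1=0, U2=1, U3=0, U4=1, U5=0, U6=0 → Y1=1, Y2=0. Observed Y1=1, Y2=1.
  U1: none of the 3 fault types match ✗
  U2: stuck-at-0, inverted output ✓; others ✗
  U3: none of the 3 fault types match ✗
  U4: none of the 3 fault types match ✗
  U5: stuck-at-1, inverted output ✓; others ✗
  U6: stuck-at-1, inverted output ✓; others ✗
Consistent faults: {U2 stuck-at-0, U2 inverted output, U5 stuck-at-1, U5 inverted output, U6 stuck-at-1, U6 inverted output} — 6 in all.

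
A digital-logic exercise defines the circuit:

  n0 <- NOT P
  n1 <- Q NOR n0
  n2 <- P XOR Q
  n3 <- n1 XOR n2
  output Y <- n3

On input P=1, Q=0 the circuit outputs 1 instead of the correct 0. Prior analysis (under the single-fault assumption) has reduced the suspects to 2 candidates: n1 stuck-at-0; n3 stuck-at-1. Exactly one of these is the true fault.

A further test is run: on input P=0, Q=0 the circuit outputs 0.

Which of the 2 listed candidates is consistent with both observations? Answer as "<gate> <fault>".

Evaluate each candidate on input P=0, Q=0:
  n1 stuck-at-0: n0=1, n1=0 [stuck-at-0], n2=0, n3=0 → 0 — matches
  n3 stuck-at-1: n0=1, n1=0, n2=0, n3=1 [stuck-at-1] → 1 — eliminated
Only n1 stuck-at-0 reproduces the observed 0.

n1 stuck-at-0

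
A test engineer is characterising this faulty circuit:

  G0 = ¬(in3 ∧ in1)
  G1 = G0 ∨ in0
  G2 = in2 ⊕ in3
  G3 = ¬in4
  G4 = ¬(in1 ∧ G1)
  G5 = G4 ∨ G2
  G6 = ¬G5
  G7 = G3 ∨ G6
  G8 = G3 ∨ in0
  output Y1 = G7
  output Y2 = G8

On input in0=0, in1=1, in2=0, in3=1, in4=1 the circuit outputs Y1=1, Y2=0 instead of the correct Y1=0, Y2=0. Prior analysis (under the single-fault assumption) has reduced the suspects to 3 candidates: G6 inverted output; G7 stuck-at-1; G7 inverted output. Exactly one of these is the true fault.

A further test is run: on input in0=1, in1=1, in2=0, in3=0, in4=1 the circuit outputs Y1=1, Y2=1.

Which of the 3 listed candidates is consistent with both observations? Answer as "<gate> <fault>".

Evaluate each candidate on input in0=1, in1=1, in2=0, in3=0, in4=1:
  G6 inverted output: G0=1, G1=1, G2=0, G3=0, G4=0, G5=0, G6=0 [inverted output], G7=0, G8=1 → Y1=0, Y2=1 — eliminated
  G7 stuck-at-1: G0=1, G1=1, G2=0, G3=0, G4=0, G5=0, G6=1, G7=1 [stuck-at-1], G8=1 → Y1=1, Y2=1 — matches
  G7 inverted output: G0=1, G1=1, G2=0, G3=0, G4=0, G5=0, G6=1, G7=0 [inverted output], G8=1 → Y1=0, Y2=1 — eliminated
Only G7 stuck-at-1 reproduces the observed Y1=1, Y2=1.

G7 stuck-at-1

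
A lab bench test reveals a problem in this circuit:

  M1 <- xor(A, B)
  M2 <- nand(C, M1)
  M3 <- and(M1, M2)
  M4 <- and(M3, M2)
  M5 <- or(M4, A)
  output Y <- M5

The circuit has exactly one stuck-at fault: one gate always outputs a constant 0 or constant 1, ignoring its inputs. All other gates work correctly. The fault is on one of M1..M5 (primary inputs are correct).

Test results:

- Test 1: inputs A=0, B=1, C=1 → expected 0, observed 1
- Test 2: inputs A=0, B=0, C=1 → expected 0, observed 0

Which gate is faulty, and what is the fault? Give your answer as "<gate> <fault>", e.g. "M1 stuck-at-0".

M2 stuck-at-1

Fault-free values for test 1 (A=0, B=1, C=1): M1=1, M2=0, M3=0, M4=0, M5=0, giving Y=0. Observed 1.
Test 1: faults giving observed 1 are {M2 stuck-at-1, M4 stuck-at-1, M5 stuck-at-1}.
Test 2 (A=0, B=0, C=1): fault-free M1=0, M2=1, M3=0, M4=0, M5=0 → 0; observed 0. Eliminates M4 stuck-at-1, M5 stuck-at-1.
Only M2 stuck-at-1 is consistent with every test.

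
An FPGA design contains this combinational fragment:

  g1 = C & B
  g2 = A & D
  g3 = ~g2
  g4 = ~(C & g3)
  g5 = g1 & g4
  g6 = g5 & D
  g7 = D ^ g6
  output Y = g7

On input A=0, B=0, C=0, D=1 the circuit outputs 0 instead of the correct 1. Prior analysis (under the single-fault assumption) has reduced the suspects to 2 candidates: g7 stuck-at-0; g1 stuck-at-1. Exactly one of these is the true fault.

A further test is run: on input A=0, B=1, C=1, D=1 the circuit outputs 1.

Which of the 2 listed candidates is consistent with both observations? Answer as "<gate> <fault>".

Evaluate each candidate on input A=0, B=1, C=1, D=1:
  g7 stuck-at-0: g1=1, g2=0, g3=1, g4=0, g5=0, g6=0, g7=0 [stuck-at-0] → 0 — eliminated
  g1 stuck-at-1: g1=1 [stuck-at-1], g2=0, g3=1, g4=0, g5=0, g6=0, g7=1 → 1 — matches
Only g1 stuck-at-1 reproduces the observed 1.

g1 stuck-at-1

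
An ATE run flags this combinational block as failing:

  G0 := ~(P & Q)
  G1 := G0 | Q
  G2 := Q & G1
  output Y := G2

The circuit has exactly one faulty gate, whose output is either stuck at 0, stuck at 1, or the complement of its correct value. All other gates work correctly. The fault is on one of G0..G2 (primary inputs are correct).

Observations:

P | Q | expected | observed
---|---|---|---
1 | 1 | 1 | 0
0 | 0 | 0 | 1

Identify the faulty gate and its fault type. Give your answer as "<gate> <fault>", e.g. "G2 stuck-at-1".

G2 inverted output

Fault-free values for test 1 (P=1, Q=1): G0=0, G1=1, G2=1, giving Y=1. Observed 0.
Test 1: faults giving observed 0 are {G1 stuck-at-0, G1 inverted output, G2 stuck-at-0, G2 inverted output}.
Test 2 (P=0, Q=0): fault-free G0=1, G1=1, G2=0 → 0; observed 1. Eliminates G1 stuck-at-0, G1 inverted output, G2 stuck-at-0.
Only G2 inverted output is consistent with every test.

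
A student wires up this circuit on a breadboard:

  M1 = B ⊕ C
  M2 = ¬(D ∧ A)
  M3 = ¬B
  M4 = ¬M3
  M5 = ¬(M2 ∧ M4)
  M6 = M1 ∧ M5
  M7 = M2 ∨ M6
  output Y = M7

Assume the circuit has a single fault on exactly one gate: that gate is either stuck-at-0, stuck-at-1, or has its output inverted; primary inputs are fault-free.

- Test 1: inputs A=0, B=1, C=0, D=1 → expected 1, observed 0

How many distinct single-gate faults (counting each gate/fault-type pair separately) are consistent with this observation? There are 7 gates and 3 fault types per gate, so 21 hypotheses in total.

2

Fault-free: M1=1, M2=1, M3=0, M4=1, M5=0, M6=0, M7=1 → 1. Observed 0.
  M1: none of the 3 fault types match ✗
  M2: none of the 3 fault types match ✗
  M3: none of the 3 fault types match ✗
  M4: none of the 3 fault types match ✗
  M5: none of the 3 fault types match ✗
  M6: none of the 3 fault types match ✗
  M7: stuck-at-0, inverted output ✓; others ✗
Consistent faults: {M7 stuck-at-0, M7 inverted output} — 2 in all.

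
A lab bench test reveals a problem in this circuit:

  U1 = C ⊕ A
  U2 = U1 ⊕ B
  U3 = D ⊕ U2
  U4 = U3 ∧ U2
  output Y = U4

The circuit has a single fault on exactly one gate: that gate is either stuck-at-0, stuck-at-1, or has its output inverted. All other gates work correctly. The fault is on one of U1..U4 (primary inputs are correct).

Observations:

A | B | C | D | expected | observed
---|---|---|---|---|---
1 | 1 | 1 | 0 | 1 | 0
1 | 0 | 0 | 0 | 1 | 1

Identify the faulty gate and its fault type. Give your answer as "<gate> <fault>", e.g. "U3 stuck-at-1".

Fault-free values for test 1 (A=1, B=1, C=1, D=0): U1=0, U2=1, U3=1, U4=1, giving Y=1. Observed 0.
Test 1: faults giving observed 0 are {U1 stuck-at-1, U1 inverted output, U2 stuck-at-0, U2 inverted output, U3 stuck-at-0, U3 inverted output, U4 stuck-at-0, U4 inverted output}.
Test 2 (A=1, B=0, C=0, D=0): fault-free U1=1, U2=1, U3=1, U4=1 → 1; observed 1. Eliminates U1 inverted output, U2 stuck-at-0, U2 inverted output, U3 stuck-at-0, U3 inverted output, U4 stuck-at-0, U4 inverted output.
Only U1 stuck-at-1 is consistent with every test.

U1 stuck-at-1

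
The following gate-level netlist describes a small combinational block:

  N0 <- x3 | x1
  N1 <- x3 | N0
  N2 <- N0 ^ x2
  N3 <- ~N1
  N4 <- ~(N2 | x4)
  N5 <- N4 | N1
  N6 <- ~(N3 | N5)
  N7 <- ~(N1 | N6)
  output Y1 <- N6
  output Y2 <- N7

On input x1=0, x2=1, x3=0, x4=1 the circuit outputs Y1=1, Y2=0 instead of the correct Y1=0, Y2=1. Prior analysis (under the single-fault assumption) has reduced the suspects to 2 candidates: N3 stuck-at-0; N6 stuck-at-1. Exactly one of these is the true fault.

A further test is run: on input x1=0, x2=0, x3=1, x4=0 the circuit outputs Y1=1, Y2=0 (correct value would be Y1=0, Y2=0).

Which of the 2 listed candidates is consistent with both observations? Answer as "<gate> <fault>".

N6 stuck-at-1

Evaluate each candidate on input x1=0, x2=0, x3=1, x4=0:
  N3 stuck-at-0: N0=1, N1=1, N2=1, N3=0 [stuck-at-0], N4=0, N5=1, N6=0, N7=0 → Y1=0, Y2=0 — eliminated
  N6 stuck-at-1: N0=1, N1=1, N2=1, N3=0, N4=0, N5=1, N6=1 [stuck-at-1], N7=0 → Y1=1, Y2=0 — matches
Only N6 stuck-at-1 reproduces the observed Y1=1, Y2=0.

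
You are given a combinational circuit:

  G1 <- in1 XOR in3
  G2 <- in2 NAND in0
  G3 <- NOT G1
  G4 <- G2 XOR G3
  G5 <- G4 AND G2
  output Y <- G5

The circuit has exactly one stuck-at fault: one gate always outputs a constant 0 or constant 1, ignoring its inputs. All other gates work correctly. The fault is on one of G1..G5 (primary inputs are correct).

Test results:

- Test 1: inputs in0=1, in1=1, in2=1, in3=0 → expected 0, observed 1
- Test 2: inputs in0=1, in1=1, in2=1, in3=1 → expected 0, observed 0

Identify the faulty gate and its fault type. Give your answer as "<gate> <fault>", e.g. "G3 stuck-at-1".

G2 stuck-at-1

Fault-free values for test 1 (in0=1, in1=1, in2=1, in3=0): G1=1, G2=0, G3=0, G4=0, G5=0, giving Y=0. Observed 1.
Test 1: faults giving observed 1 are {G2 stuck-at-1, G5 stuck-at-1}.
Test 2 (in0=1, in1=1, in2=1, in3=1): fault-free G1=0, G2=0, G3=1, G4=1, G5=0 → 0; observed 0. Eliminates G5 stuck-at-1.
Only G2 stuck-at-1 is consistent with every test.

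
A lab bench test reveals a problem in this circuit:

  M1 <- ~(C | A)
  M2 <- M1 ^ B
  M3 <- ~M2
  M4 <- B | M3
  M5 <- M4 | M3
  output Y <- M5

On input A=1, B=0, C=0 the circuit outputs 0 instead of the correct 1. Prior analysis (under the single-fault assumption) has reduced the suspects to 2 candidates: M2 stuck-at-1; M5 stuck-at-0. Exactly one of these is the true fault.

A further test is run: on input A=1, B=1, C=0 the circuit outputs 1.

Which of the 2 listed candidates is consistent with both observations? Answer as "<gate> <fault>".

M2 stuck-at-1

Evaluate each candidate on input A=1, B=1, C=0:
  M2 stuck-at-1: M1=0, M2=1 [stuck-at-1], M3=0, M4=1, M5=1 → 1 — matches
  M5 stuck-at-0: M1=0, M2=1, M3=0, M4=1, M5=0 [stuck-at-0] → 0 — eliminated
Only M2 stuck-at-1 reproduces the observed 1.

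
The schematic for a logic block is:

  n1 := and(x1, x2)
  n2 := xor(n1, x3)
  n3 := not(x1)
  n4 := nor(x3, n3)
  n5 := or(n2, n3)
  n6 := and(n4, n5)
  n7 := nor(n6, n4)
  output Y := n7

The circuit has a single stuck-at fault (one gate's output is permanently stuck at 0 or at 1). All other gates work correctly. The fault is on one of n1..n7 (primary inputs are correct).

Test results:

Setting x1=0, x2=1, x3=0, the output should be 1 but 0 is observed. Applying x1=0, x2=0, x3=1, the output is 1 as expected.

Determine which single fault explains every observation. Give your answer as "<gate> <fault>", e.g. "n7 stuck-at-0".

Fault-free values for test 1 (x1=0, x2=1, x3=0): n1=0, n2=0, n3=1, n4=0, n5=1, n6=0, n7=1, giving Y=1. Observed 0.
Test 1: faults giving observed 0 are {n3 stuck-at-0, n4 stuck-at-1, n6 stuck-at-1, n7 stuck-at-0}.
Test 2 (x1=0, x2=0, x3=1): fault-free n1=0, n2=1, n3=1, n4=0, n5=1, n6=0, n7=1 → 1; observed 1. Eliminates n4 stuck-at-1, n6 stuck-at-1, n7 stuck-at-0.
Only n3 stuck-at-0 is consistent with every test.

n3 stuck-at-0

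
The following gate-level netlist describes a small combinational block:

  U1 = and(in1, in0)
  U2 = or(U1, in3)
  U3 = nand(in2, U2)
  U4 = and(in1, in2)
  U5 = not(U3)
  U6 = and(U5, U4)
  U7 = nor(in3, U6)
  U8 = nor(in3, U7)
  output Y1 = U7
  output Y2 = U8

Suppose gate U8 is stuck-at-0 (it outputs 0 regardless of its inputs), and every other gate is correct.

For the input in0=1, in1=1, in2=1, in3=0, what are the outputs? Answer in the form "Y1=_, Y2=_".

Propagate with U8 forced: U1=1, U2=1, U3=0, U4=1, U5=1, U6=1, U7=0, U8=0 [stuck-at-0].
So the outputs are Y1=0, Y2=0. (Without the fault they would be Y1=0, Y2=1.)

Y1=0, Y2=0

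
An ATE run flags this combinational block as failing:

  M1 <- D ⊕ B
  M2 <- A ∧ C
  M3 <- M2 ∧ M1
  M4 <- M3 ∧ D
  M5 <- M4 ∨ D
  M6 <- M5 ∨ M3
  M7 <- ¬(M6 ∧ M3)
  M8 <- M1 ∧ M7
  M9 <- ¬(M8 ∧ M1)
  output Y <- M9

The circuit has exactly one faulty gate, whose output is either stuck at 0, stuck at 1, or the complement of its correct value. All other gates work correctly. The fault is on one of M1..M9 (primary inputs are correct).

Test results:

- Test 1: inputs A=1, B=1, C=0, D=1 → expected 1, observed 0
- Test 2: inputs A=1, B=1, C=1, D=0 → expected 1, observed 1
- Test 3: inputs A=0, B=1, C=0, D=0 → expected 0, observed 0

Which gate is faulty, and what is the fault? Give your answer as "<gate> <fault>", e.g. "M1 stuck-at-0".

M1 stuck-at-1

Fault-free values for test 1 (A=1, B=1, C=0, D=1): M1=0, M2=0, M3=0, M4=0, M5=1, M6=1, M7=1, M8=0, M9=1, giving Y=1. Observed 0.
Test 1: faults giving observed 0 are {M1 stuck-at-1, M1 inverted output, M9 stuck-at-0, M9 inverted output}.
Test 2 (A=1, B=1, C=1, D=0): fault-free M1=1, M2=1, M3=1, M4=0, M5=0, M6=1, M7=0, M8=0, M9=1 → 1; observed 1. Eliminates M9 stuck-at-0, M9 inverted output.
Test 3 (A=0, B=1, C=0, D=0): fault-free M1=1, M2=0, M3=0, M4=0, M5=0, M6=0, M7=1, M8=1, M9=0 → 0; observed 0. Eliminates M1 inverted output.
Only M1 stuck-at-1 is consistent with every test.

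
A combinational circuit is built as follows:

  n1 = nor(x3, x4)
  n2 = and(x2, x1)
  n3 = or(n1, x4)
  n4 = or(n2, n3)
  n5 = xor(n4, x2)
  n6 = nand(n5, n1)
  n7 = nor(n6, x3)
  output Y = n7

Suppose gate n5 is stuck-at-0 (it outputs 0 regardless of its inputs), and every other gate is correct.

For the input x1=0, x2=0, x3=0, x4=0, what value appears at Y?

0

Propagate with n5 forced: n1=1, n2=0, n3=1, n4=1, n5=0 [stuck-at-0], n6=1, n7=0.
So Y = 0. (Without the fault it would be 1.)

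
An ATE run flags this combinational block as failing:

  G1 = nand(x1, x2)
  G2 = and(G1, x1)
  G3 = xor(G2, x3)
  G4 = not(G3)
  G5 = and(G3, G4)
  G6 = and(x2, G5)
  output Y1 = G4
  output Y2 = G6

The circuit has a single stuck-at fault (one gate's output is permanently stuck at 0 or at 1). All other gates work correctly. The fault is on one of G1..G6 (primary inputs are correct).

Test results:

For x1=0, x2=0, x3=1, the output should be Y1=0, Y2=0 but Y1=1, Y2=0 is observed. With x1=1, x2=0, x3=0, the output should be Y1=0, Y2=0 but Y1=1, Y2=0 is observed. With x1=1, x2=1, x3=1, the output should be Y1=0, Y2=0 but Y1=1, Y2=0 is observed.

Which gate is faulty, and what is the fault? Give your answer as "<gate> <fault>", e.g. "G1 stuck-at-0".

G3 stuck-at-0

Fault-free values for test 1 (x1=0, x2=0, x3=1): G1=1, G2=0, G3=1, G4=0, G5=0, G6=0, giving Y1=0, Y2=0. Observed Y1=1, Y2=0.
Test 1: faults giving observed Y1=1, Y2=0 are {G2 stuck-at-1, G3 stuck-at-0, G4 stuck-at-1}.
Test 2 (x1=1, x2=0, x3=0): fault-free G1=1, G2=1, G3=1, G4=0, G5=0, G6=0 → Y1=0, Y2=0; observed Y1=1, Y2=0. Eliminates G2 stuck-at-1.
Test 3 (x1=1, x2=1, x3=1): fault-free G1=0, G2=0, G3=1, G4=0, G5=0, G6=0 → Y1=0, Y2=0; observed Y1=1, Y2=0. Eliminates G4 stuck-at-1.
Only G3 stuck-at-0 is consistent with every test.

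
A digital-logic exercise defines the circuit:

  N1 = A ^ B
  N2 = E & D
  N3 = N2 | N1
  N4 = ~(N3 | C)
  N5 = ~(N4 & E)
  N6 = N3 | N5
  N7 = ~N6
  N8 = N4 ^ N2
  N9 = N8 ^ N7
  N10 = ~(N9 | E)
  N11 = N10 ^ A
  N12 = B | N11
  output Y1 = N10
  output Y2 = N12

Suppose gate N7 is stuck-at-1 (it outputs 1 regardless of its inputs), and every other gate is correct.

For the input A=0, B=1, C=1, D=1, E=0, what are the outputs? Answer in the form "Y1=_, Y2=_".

Propagate with N7 forced: N1=1, N2=0, N3=1, N4=0, N5=1, N6=1, N7=1 [stuck-at-1], N8=0, N9=1, N10=0, N11=0, N12=1.
So the outputs are Y1=0, Y2=1. (Without the fault they would be Y1=1, Y2=1.)

Y1=0, Y2=1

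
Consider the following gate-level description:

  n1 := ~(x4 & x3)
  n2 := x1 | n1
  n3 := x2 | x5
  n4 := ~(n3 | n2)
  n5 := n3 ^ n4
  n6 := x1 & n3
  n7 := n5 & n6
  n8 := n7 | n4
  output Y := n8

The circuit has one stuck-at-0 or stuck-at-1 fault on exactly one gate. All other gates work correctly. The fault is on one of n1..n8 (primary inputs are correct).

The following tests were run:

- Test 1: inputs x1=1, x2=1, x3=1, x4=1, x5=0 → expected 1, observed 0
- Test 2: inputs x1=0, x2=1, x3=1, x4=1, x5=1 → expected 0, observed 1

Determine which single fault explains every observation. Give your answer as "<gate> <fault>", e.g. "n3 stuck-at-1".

n3 stuck-at-0

Fault-free values for test 1 (x1=1, x2=1, x3=1, x4=1, x5=0): n1=0, n2=1, n3=1, n4=0, n5=1, n6=1, n7=1, n8=1, giving Y=1. Observed 0.
Test 1: faults giving observed 0 are {n3 stuck-at-0, n5 stuck-at-0, n6 stuck-at-0, n7 stuck-at-0, n8 stuck-at-0}.
Test 2 (x1=0, x2=1, x3=1, x4=1, x5=1): fault-free n1=0, n2=0, n3=1, n4=0, n5=1, n6=0, n7=0, n8=0 → 0; observed 1. Eliminates n5 stuck-at-0, n6 stuck-at-0, n7 stuck-at-0, n8 stuck-at-0.
Only n3 stuck-at-0 is consistent with every test.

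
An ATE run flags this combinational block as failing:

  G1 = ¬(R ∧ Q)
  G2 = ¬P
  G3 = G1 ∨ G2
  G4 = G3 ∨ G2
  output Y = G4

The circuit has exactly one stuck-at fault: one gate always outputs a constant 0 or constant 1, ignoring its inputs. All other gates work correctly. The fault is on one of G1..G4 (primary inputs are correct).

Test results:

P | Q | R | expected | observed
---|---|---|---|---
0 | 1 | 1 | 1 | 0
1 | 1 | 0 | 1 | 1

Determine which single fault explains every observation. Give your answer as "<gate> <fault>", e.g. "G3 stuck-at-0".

G2 stuck-at-0

Fault-free values for test 1 (P=0, Q=1, R=1): G1=0, G2=1, G3=1, G4=1, giving Y=1. Observed 0.
Test 1: faults giving observed 0 are {G2 stuck-at-0, G4 stuck-at-0}.
Test 2 (P=1, Q=1, R=0): fault-free G1=1, G2=0, G3=1, G4=1 → 1; observed 1. Eliminates G4 stuck-at-0.
Only G2 stuck-at-0 is consistent with every test.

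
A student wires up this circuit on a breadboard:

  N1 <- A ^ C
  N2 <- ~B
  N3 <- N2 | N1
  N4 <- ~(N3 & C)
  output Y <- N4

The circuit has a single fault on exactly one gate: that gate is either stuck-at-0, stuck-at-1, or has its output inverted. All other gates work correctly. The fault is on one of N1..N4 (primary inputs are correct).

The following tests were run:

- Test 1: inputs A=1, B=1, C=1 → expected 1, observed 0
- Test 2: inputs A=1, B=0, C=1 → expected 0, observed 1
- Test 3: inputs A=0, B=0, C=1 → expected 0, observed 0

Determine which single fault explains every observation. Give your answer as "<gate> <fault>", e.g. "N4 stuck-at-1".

N2 inverted output

Fault-free values for test 1 (A=1, B=1, C=1): N1=0, N2=0, N3=0, N4=1, giving Y=1. Observed 0.
Test 1: faults giving observed 0 are {N1 stuck-at-1, N1 inverted output, N2 stuck-at-1, N2 inverted output, N3 stuck-at-1, N3 inverted output, N4 stuck-at-0, N4 inverted output}.
Test 2 (A=1, B=0, C=1): fault-free N1=0, N2=1, N3=1, N4=0 → 0; observed 1. Eliminates N1 stuck-at-1, N1 inverted output, N2 stuck-at-1, N3 stuck-at-1, N4 stuck-at-0.
Test 3 (A=0, B=0, C=1): fault-free N1=1, N2=1, N3=1, N4=0 → 0; observed 0. Eliminates N3 inverted output, N4 inverted output.
Only N2 inverted output is consistent with every test.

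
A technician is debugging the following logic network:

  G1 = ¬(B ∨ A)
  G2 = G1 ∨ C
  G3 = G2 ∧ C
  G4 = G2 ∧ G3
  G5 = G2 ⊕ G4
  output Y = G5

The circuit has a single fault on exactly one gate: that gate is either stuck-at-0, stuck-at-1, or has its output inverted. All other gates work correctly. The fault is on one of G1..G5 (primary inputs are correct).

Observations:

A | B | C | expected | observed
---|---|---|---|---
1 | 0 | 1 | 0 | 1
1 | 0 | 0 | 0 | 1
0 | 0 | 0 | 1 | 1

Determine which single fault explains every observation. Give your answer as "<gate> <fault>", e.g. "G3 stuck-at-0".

G5 stuck-at-1

Fault-free values for test 1 (A=1, B=0, C=1): G1=0, G2=1, G3=1, G4=1, G5=0, giving Y=0. Observed 1.
Test 1: faults giving observed 1 are {G3 stuck-at-0, G3 inverted output, G4 stuck-at-0, G4 inverted output, G5 stuck-at-1, G5 inverted output}.
Test 2 (A=1, B=0, C=0): fault-free G1=0, G2=0, G3=0, G4=0, G5=0 → 0; observed 1. Eliminates G3 stuck-at-0, G3 inverted output, G4 stuck-at-0.
Test 3 (A=0, B=0, C=0): fault-free G1=1, G2=1, G3=0, G4=0, G5=1 → 1; observed 1. Eliminates G4 inverted output, G5 inverted output.
Only G5 stuck-at-1 is consistent with every test.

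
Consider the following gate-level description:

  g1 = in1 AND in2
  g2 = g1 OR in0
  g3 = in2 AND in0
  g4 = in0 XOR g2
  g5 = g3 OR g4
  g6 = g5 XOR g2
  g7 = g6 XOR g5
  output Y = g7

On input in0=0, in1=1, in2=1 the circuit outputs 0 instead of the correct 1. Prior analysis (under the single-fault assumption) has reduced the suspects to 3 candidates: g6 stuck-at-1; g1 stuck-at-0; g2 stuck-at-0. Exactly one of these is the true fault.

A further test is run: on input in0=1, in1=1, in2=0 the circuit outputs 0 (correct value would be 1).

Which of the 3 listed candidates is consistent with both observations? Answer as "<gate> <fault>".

Evaluate each candidate on input in0=1, in1=1, in2=0:
  g6 stuck-at-1: g1=0, g2=1, g3=0, g4=0, g5=0, g6=1 [stuck-at-1], g7=1 → 1 — eliminated
  g1 stuck-at-0: g1=0 [stuck-at-0], g2=1, g3=0, g4=0, g5=0, g6=1, g7=1 → 1 — eliminated
  g2 stuck-at-0: g1=0, g2=0 [stuck-at-0], g3=0, g4=1, g5=1, g6=1, g7=0 → 0 — matches
Only g2 stuck-at-0 reproduces the observed 0.

g2 stuck-at-0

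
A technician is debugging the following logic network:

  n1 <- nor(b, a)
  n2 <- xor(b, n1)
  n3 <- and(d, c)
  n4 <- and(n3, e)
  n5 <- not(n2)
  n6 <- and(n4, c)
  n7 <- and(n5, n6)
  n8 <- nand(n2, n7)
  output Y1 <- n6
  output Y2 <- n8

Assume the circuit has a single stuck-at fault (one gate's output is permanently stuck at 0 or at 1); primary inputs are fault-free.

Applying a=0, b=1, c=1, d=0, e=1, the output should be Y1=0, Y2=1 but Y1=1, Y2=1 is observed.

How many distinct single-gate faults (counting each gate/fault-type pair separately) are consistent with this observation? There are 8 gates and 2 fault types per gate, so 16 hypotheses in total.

Fault-free: n1=0, n2=1, n3=0, n4=0, n5=0, n6=0, n7=0, n8=1 → Y1=0, Y2=1. Observed Y1=1, Y2=1.
  n1: none of the 2 fault types match ✗
  n2: none of the 2 fault types match ✗
  n3: stuck-at-1 ✓; others ✗
  n4: stuck-at-1 ✓; others ✗
  n5: none of the 2 fault types match ✗
  n6: stuck-at-1 ✓; others ✗
  n7: none of the 2 fault types match ✗
  n8: none of the 2 fault types match ✗
Consistent faults: {n3 stuck-at-1, n4 stuck-at-1, n6 stuck-at-1} — 3 in all.

3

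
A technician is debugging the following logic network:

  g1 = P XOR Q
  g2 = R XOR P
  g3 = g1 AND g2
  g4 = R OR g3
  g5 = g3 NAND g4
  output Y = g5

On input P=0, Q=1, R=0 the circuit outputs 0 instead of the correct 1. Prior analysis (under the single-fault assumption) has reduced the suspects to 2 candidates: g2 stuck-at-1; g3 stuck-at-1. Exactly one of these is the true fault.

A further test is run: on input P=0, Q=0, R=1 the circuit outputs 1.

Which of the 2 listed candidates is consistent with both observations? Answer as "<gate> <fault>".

g2 stuck-at-1

Evaluate each candidate on input P=0, Q=0, R=1:
  g2 stuck-at-1: g1=0, g2=1 [stuck-at-1], g3=0, g4=1, g5=1 → 1 — matches
  g3 stuck-at-1: g1=0, g2=1, g3=1 [stuck-at-1], g4=1, g5=0 → 0 — eliminated
Only g2 stuck-at-1 reproduces the observed 1.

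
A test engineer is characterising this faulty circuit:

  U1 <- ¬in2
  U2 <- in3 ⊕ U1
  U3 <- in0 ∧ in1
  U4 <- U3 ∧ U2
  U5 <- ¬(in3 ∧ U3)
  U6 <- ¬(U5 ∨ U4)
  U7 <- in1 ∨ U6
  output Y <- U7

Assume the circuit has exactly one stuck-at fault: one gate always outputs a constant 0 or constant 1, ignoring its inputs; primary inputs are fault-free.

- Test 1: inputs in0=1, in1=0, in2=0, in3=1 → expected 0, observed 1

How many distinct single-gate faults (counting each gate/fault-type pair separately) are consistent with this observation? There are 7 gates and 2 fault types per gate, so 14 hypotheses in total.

4

Fault-free: U1=1, U2=0, U3=0, U4=0, U5=1, U6=0, U7=0 → 0. Observed 1.
  U1 stuck-at-0: output 0 ✗
  U1 stuck-at-1: output 0 ✗
  U2 stuck-at-0: output 0 ✗
  U2 stuck-at-1: output 0 ✗
  U3 stuck-at-0: output 0 ✗
  U3 stuck-at-1: output 1 ✓
  U4 stuck-at-0: output 0 ✗
  U4 stuck-at-1: output 0 ✗
  U5 stuck-at-0: output 1 ✓
  U5 stuck-at-1: output 0 ✗
  U6 stuck-at-0: output 0 ✗
  U6 stuck-at-1: output 1 ✓
  U7 stuck-at-0: output 0 ✗
  U7 stuck-at-1: output 1 ✓
Consistent faults: {U3 stuck-at-1, U5 stuck-at-0, U6 stuck-at-1, U7 stuck-at-1} — 4 in all.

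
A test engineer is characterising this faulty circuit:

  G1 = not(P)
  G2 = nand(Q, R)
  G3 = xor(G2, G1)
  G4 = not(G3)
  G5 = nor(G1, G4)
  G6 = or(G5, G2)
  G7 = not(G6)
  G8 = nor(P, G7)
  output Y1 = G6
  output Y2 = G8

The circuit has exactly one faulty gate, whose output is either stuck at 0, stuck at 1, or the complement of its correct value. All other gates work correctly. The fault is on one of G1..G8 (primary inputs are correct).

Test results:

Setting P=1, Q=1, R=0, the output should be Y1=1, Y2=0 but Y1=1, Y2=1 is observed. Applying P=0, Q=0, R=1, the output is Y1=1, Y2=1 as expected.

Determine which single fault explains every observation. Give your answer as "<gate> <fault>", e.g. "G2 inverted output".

Fault-free values for test 1 (P=1, Q=1, R=0): G1=0, G2=1, G3=1, G4=0, G5=1, G6=1, G7=0, G8=0, giving Y1=1, Y2=0. Observed Y1=1, Y2=1.
Test 1: faults giving observed Y1=1, Y2=1 are {G8 stuck-at-1, G8 inverted output}.
Test 2 (P=0, Q=0, R=1): fault-free G1=1, G2=1, G3=0, G4=1, G5=0, G6=1, G7=0, G8=1 → Y1=1, Y2=1; observed Y1=1, Y2=1. Eliminates G8 inverted output.
Only G8 stuck-at-1 is consistent with every test.

G8 stuck-at-1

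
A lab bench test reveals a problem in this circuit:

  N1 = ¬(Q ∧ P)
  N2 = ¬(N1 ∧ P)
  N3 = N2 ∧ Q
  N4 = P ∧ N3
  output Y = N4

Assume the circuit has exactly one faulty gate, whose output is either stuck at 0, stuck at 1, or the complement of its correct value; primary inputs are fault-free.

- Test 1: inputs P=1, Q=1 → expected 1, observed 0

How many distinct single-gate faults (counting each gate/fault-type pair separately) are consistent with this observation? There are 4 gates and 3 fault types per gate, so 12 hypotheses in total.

8

Fault-free: N1=0, N2=1, N3=1, N4=1 → 1. Observed 0.
  N1 stuck-at-0: output 1 ✗
  N1 stuck-at-1: output 0 ✓
  N1 inverted output: output 0 ✓
  N2 stuck-at-0: output 0 ✓
  N2 stuck-at-1: output 1 ✗
  N2 inverted output: output 0 ✓
  N3 stuck-at-0: output 0 ✓
  N3 stuck-at-1: output 1 ✗
  N3 inverted output: output 0 ✓
  N4 stuck-at-0: output 0 ✓
  N4 stuck-at-1: output 1 ✗
  N4 inverted output: output 0 ✓
Consistent faults: {N1 stuck-at-1, N1 inverted output, N2 stuck-at-0, N2 inverted output, N3 stuck-at-0, N3 inverted output, N4 stuck-at-0, N4 inverted output} — 8 in all.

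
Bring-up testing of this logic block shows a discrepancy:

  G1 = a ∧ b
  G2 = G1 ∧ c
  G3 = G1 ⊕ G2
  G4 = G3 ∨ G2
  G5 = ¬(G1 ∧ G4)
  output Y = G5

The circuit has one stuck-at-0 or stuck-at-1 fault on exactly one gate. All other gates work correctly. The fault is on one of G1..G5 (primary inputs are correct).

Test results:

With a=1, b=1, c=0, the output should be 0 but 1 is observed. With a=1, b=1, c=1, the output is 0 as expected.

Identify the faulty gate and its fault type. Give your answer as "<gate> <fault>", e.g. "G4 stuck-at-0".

Fault-free values for test 1 (a=1, b=1, c=0): G1=1, G2=0, G3=1, G4=1, G5=0, giving Y=0. Observed 1.
Test 1: faults giving observed 1 are {G1 stuck-at-0, G3 stuck-at-0, G4 stuck-at-0, G5 stuck-at-1}.
Test 2 (a=1, b=1, c=1): fault-free G1=1, G2=1, G3=0, G4=1, G5=0 → 0; observed 0. Eliminates G1 stuck-at-0, G4 stuck-at-0, G5 stuck-at-1.
Only G3 stuck-at-0 is consistent with every test.

G3 stuck-at-0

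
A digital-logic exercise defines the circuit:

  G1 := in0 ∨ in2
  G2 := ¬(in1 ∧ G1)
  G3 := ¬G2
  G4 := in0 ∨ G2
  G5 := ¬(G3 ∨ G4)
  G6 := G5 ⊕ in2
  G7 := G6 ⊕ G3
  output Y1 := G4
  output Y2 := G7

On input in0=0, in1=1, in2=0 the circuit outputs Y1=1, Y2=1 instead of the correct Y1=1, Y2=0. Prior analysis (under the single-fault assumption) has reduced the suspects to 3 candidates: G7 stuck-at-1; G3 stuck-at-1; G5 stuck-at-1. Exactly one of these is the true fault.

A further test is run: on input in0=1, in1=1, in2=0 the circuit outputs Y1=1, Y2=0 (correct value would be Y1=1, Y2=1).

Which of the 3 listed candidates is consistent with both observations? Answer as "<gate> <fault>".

G5 stuck-at-1

Evaluate each candidate on input in0=1, in1=1, in2=0:
  G7 stuck-at-1: G1=1, G2=0, G3=1, G4=1, G5=0, G6=0, G7=1 [stuck-at-1] → Y1=1, Y2=1 — eliminated
  G3 stuck-at-1: G1=1, G2=0, G3=1 [stuck-at-1], G4=1, G5=0, G6=0, G7=1 → Y1=1, Y2=1 — eliminated
  G5 stuck-at-1: G1=1, G2=0, G3=1, G4=1, G5=1 [stuck-at-1], G6=1, G7=0 → Y1=1, Y2=0 — matches
Only G5 stuck-at-1 reproduces the observed Y1=1, Y2=0.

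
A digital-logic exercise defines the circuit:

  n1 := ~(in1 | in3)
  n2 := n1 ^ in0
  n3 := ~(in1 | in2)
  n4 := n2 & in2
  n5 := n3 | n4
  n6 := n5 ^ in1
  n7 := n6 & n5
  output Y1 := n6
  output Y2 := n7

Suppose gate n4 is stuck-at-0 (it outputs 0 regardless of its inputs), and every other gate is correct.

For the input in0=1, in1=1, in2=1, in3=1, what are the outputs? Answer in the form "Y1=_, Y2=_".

Y1=1, Y2=0

Propagate with n4 forced: n1=0, n2=1, n3=0, n4=0 [stuck-at-0], n5=0, n6=1, n7=0.
So the outputs are Y1=1, Y2=0. (Without the fault they would be Y1=0, Y2=0.)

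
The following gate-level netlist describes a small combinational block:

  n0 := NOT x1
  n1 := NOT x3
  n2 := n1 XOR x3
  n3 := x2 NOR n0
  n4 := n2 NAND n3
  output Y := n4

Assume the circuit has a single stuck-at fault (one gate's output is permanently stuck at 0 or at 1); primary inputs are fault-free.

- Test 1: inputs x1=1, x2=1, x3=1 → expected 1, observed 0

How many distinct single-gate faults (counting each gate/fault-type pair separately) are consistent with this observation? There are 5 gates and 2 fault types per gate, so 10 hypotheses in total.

2

Fault-free: n0=0, n1=0, n2=1, n3=0, n4=1 → 1. Observed 0.
  n0 stuck-at-0: output 1 ✗
  n0 stuck-at-1: output 1 ✗
  n1 stuck-at-0: output 1 ✗
  n1 stuck-at-1: output 1 ✗
  n2 stuck-at-0: output 1 ✗
  n2 stuck-at-1: output 1 ✗
  n3 stuck-at-0: output 1 ✗
  n3 stuck-at-1: output 0 ✓
  n4 stuck-at-0: output 0 ✓
  n4 stuck-at-1: output 1 ✗
Consistent faults: {n3 stuck-at-1, n4 stuck-at-0} — 2 in all.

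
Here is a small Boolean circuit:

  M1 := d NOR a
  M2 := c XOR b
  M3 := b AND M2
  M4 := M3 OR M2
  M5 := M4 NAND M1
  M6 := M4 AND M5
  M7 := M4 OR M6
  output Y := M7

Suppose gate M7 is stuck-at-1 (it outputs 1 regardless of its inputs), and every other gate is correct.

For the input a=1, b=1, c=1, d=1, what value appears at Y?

1

Propagate with M7 forced: M1=0, M2=0, M3=0, M4=0, M5=1, M6=0, M7=1 [stuck-at-1].
So Y = 1. (Without the fault it would be 0.)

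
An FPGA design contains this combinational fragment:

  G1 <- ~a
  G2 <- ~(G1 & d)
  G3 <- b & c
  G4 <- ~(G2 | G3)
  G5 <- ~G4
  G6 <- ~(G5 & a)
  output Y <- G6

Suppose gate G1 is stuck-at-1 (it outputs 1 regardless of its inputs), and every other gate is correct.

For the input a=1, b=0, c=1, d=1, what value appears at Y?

Propagate with G1 forced: G1=1 [stuck-at-1], G2=0, G3=0, G4=1, G5=0, G6=1.
So Y = 1. (Without the fault it would be 0.)

1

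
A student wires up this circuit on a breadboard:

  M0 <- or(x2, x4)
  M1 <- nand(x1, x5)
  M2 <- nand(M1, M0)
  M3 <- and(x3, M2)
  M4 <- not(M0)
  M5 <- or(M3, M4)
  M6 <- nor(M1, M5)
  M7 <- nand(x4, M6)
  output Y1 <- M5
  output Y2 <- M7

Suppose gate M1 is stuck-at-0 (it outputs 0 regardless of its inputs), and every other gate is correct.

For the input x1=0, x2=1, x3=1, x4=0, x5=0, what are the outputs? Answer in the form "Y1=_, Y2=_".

Propagate with M1 forced: M0=1, M1=0 [stuck-at-0], M2=1, M3=1, M4=0, M5=1, M6=0, M7=1.
So the outputs are Y1=1, Y2=1. (Without the fault they would be Y1=0, Y2=1.)

Y1=1, Y2=1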